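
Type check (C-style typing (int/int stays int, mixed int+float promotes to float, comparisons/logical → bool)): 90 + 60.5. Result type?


Operand types: int + float
Rule: mixed int/float promotes to float; int/int stays int
Result type: float


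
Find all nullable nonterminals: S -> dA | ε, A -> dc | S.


A nonterminal is nullable iff some alternative derives ε (directly, or every symbol in it is nullable)
Nullable: {A, S}


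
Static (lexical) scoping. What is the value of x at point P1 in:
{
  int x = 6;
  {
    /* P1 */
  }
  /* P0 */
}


P1's block does not declare x; resolves to the enclosing declaration at depth 0
x = 6


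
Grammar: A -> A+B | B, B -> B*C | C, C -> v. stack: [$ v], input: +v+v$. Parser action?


'v' on top is the handle for C -> v
Action: reduce (C -> v)


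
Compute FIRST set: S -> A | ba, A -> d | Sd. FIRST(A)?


Per alternative of A: FIRST(d) = {d}; FIRST(Sd) = {b, d}
FIRST(A) = {b, d}


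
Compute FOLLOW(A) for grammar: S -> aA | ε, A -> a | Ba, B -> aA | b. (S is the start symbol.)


$ ∈ FOLLOW(S). For each A -> αBβ: add FIRST(β)\{ε} to FOLLOW(B); if β nullable, add FOLLOW(A).
FOLLOW(A) = {$, a}


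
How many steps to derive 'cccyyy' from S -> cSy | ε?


Derivation: S => cSy => ccSyy => cccSyyy => cccyyy
Steps: 4


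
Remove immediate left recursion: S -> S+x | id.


Left-recursive alternatives: S+x; non-recursive: id
Introduce S': S -> idS', S' -> +xS' | ε


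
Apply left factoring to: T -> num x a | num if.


Common prefix: 'num'
Factored: T -> num T', T' -> x a | if


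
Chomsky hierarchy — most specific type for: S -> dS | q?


Right-linear: every RHS is a terminal or a terminal followed by one nonterminal
Classification: Type 3 (Regular)


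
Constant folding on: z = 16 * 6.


16 * 6 = 96 at compile time
Optimized: z = 96


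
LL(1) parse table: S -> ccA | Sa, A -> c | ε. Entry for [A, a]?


For [A, a]: ε is nullable and 'a' ∈ FOLLOW(A)
Entry: A -> ε


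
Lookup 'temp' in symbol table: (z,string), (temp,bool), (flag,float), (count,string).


Lookup 'temp' → type bool


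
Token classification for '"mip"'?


Pattern: double-quoted sequence
Type: STRING_LITERAL


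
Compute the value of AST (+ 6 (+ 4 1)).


Evaluate inner: (+ 4 1) = 5
Evaluate root: (+ 6 5) = 11
Result: 11


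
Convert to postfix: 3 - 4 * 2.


* has higher precedence, evaluate 4*2 first
Postfix: 3 4 2 * -


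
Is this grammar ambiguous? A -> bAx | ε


balanced b^n…x^n: each string has a unique parse
Unambiguous


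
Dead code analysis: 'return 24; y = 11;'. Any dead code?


statement follows a return and is unreachable
Dead: 'y = 11'


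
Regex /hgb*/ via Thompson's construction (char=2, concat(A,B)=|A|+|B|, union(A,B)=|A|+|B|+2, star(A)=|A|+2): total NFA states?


Syntax tree has 3 char leaf(s), 0 union(s), 1 star(s)
chars contribute 3×2 = 6; each union adds +2; each star adds +2
Total: 6 + 0 + 2 = 8 states


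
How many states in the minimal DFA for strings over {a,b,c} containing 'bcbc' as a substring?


KMP-style automaton: 4 progress states + 1 absorbing accept = 5
Minimal DFA: 5 states


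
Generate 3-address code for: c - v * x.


Break into single-operator statements:
t1 = v * x
t2 = c - t1


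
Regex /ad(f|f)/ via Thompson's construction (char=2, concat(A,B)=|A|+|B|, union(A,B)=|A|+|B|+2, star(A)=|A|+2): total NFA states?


Syntax tree has 4 char leaf(s), 1 union(s), 0 star(s)
chars contribute 4×2 = 8; each union adds +2; each star adds +2
Total: 8 + 2 + 0 = 10 states


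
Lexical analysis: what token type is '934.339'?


Pattern: digits with a decimal point
Type: FLOAT_LITERAL


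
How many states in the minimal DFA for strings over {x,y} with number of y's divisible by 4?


Track (count of y) mod 4: states 0..3, accept at 0
Minimal DFA: 4 states


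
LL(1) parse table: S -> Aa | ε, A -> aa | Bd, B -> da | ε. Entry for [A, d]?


For [A, d]: 'd' ∈ FIRST(Bd)
Entry: A -> Bd


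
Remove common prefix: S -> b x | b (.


Common prefix: 'b'
Factored: S -> b S', S' -> x | (


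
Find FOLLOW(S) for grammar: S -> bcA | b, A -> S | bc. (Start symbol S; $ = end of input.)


$ ∈ FOLLOW(S). For each A -> αBβ: add FIRST(β)\{ε} to FOLLOW(B); if β nullable, add FOLLOW(A).
FOLLOW(S) = {$}


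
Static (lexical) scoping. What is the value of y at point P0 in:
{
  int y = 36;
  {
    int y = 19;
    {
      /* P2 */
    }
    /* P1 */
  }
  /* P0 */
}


y declared in the same block as P0
y = 36


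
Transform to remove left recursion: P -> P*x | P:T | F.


Left-recursive alternatives: P*x, P:T; non-recursive: F
Introduce P': P -> FP', P' -> *xP' | :TP' | ε


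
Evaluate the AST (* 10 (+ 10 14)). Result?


Evaluate inner: (+ 10 14) = 24
Evaluate root: (* 10 24) = 240
Result: 240


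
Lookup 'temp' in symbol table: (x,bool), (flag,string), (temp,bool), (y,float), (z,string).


Lookup 'temp' → type bool


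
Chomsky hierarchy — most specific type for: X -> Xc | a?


Left-linear: every RHS is a terminal or one nonterminal followed by a terminal
Classification: Type 3 (Regular)


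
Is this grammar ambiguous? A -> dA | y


right-linear, alternatives start with distinct terminals 'd' vs 'y': unique leftmost derivation
Unambiguous


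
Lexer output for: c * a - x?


Scan left to right, longest-match per lexeme
Tokens: ID(c), OP(*), ID(a), OP(-), ID(x)


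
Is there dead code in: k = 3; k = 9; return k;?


first assignment to k is overwritten before any read
Dead: 'k = 3'


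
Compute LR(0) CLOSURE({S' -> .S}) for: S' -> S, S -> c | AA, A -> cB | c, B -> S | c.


Start: S' -> .S
For each item with dot before a nonterminal B, add B -> .γ for every B-production
Closure: [S' -> .S, S -> .c, S -> .AA, A -> .cB, A -> .c]


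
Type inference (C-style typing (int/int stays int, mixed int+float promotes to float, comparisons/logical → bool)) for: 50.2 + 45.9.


Operand types: float + float
Rule: mixed int/float promotes to float; int/int stays int
Result type: float


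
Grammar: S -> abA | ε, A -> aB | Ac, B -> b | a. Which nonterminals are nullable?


A nonterminal is nullable iff some alternative derives ε (directly, or every symbol in it is nullable)
Nullable: {S}


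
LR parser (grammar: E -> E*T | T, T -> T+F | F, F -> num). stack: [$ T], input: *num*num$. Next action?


lookahead ∉ {+} so T won't extend; reduce E -> T
Action: reduce (E -> T)


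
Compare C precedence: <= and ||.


'<=' is relational (level 7); '||' is logical OR (level 1)
Higher level binds tighter
'<=' has higher precedence than '||'


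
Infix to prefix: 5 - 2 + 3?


left-to-right (same/higher precedence on left): tree is (+ (- 5 2) 3)
Prefix: + - 5 2 3


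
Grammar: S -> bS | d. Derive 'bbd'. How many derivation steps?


Derivation: S => bS => bbS => bbd
Steps: 3


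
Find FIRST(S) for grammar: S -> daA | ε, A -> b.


Per alternative of S: FIRST(daA) = {d}; FIRST(ε) = {ε}
FIRST(S) = {d, ε}


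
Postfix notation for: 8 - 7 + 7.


Left to right (same or higher precedence on left)
Postfix: 8 7 - 7 +


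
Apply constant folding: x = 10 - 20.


10 - 20 = -10 at compile time
Optimized: x = -10


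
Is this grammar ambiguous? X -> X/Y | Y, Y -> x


precedence layered via separate nonterminal Y: deterministic
Unambiguous


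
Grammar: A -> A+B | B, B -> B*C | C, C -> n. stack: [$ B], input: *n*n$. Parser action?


shift '*' to continue B -> B*C
Action: shift


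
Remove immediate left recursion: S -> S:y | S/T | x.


Left-recursive alternatives: S:y, S/T; non-recursive: x
Introduce S': S -> xS', S' -> :yS' | /TS' | ε


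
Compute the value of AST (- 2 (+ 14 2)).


Evaluate inner: (+ 14 2) = 16
Evaluate root: (- 2 16) = -14
Result: -14


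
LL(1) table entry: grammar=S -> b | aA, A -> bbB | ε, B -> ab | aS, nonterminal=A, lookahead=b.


For [A, b]: 'b' ∈ FIRST(bbB)
Entry: A -> bbB


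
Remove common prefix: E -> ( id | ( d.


Common prefix: '('
Factored: E -> ( E', E' -> id | d


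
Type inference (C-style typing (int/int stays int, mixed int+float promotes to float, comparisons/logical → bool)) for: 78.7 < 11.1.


Operand types: float < float
Rule: comparison yields bool
Result type: bool


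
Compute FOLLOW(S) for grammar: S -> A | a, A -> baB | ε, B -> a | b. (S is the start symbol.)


$ ∈ FOLLOW(S). For each A -> αBβ: add FIRST(β)\{ε} to FOLLOW(B); if β nullable, add FOLLOW(A).
FOLLOW(S) = {$}


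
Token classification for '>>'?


Pattern: operator symbol
Type: OPERATOR


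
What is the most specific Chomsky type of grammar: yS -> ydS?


LHS has context (more than one symbol) and |LHS| ≤ |RHS|
Classification: Type 1 (Context-Sensitive)


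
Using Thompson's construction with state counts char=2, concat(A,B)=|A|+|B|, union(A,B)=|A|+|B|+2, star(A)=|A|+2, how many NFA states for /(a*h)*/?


Syntax tree has 2 char leaf(s), 0 union(s), 2 star(s)
chars contribute 2×2 = 4; each union adds +2; each star adds +2
Total: 4 + 0 + 4 = 8 states


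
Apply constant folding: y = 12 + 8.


12 + 8 = 20 at compile time
Optimized: y = 20


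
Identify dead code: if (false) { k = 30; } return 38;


condition is constant false, so the whole block is unreachable
Dead: 'if (false) { k = 30; }'


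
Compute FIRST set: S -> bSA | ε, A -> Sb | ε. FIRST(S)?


Per alternative of S: FIRST(bSA) = {b}; FIRST(ε) = {ε}
FIRST(S) = {b, ε}


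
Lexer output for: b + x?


Scan left to right, longest-match per lexeme
Tokens: ID(b), OP(+), ID(x)


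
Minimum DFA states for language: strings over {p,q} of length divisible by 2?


Track length mod 2: states 0..1, accept at 0
Minimal DFA: 2 states


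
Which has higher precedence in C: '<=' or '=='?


'<=' is relational (level 7); '==' is equality (level 6)
Higher level binds tighter
'<=' has higher precedence than '=='


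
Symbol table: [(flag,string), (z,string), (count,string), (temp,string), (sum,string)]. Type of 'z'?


Lookup 'z' → type string


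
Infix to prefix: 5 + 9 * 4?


'*' binds tighter: tree is (+ 5 (* 9 4))
Prefix: + 5 * 9 4


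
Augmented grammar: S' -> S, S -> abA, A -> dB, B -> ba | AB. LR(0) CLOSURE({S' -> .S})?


Start: S' -> .S
For each item with dot before a nonterminal B, add B -> .γ for every B-production
Closure: [S' -> .S, S -> .abA]


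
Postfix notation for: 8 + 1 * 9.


* has higher precedence, evaluate 1*9 first
Postfix: 8 1 9 * +


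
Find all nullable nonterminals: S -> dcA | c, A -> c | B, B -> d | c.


A nonterminal is nullable iff some alternative derives ε (directly, or every symbol in it is nullable)
Nullable: {}


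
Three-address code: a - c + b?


Break into single-operator statements:
t1 = a - c
t2 = t1 + b


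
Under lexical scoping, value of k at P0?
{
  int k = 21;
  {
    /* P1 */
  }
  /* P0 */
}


k declared in the same block as P0
k = 21


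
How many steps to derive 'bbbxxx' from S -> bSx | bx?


Derivation: S => bSx => bbSxx => bbbxxx
Steps: 3


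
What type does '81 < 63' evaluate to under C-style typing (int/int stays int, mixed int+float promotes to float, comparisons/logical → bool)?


Operand types: int < int
Rule: comparison yields bool
Result type: bool


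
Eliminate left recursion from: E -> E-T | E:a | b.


Left-recursive alternatives: E-T, E:a; non-recursive: b
Introduce E': E -> bE', E' -> -TE' | :aE' | ε


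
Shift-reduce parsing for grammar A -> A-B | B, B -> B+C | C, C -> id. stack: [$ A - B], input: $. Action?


handle 'A-B' on top; lookahead ∈ FOLLOW(A) = {-, $}
Action: reduce (A -> A-B)


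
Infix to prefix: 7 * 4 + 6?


left-to-right (same/higher precedence on left): tree is (+ (* 7 4) 6)
Prefix: + * 7 4 6


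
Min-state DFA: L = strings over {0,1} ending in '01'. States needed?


Track the longest suffix of input matching a prefix of '01': 3 classes (prefixes of length 0..2)
Minimal DFA: 3 states


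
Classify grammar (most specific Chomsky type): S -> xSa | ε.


Single nonterminal LHS, but x^n a^n is not regular
Classification: Type 2 (Context-Free)


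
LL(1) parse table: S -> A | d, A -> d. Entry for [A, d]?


For [A, d]: 'd' ∈ FIRST(d)
Entry: A -> d


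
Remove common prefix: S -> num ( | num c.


Common prefix: 'num'
Factored: S -> num S', S' -> ( | c


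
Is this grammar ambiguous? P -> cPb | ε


balanced c^n…b^n: each string has a unique parse
Unambiguous


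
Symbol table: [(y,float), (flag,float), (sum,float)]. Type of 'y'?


Lookup 'y' → type float


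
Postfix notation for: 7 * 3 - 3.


Left to right (same or higher precedence on left)
Postfix: 7 3 * 3 -


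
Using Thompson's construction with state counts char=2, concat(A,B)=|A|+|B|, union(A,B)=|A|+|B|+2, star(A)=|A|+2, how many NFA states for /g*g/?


Syntax tree has 2 char leaf(s), 0 union(s), 1 star(s)
chars contribute 2×2 = 4; each union adds +2; each star adds +2
Total: 4 + 0 + 2 = 6 states


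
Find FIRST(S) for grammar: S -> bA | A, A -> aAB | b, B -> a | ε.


Per alternative of S: FIRST(bA) = {b}; FIRST(A) = {a, b}
FIRST(S) = {a, b}


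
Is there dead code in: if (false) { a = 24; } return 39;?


condition is constant false, so the whole block is unreachable
Dead: 'if (false) { a = 24; }'


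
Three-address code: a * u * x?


Break into single-operator statements:
t1 = a * u
t2 = t1 * x


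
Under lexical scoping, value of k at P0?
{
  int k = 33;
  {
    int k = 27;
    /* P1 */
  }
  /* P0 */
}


k declared in the same block as P0
k = 33


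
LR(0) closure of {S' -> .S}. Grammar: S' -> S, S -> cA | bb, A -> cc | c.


Start: S' -> .S
For each item with dot before a nonterminal B, add B -> .γ for every B-production
Closure: [S' -> .S, S -> .cA, S -> .bb]


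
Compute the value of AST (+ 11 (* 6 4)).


Evaluate inner: (* 6 4) = 24
Evaluate root: (+ 11 24) = 35
Result: 35


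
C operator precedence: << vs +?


'+' is additive (level 9); '<<' is shift (level 8)
Higher level binds tighter
'+' has higher precedence than '<<'


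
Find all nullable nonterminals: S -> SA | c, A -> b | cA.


A nonterminal is nullable iff some alternative derives ε (directly, or every symbol in it is nullable)
Nullable: {}


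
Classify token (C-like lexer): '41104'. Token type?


Pattern: digits only
Type: INTEGER_LITERAL


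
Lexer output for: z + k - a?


Scan left to right, longest-match per lexeme
Tokens: ID(z), OP(+), ID(k), OP(-), ID(a)


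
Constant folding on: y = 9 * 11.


9 * 11 = 99 at compile time
Optimized: y = 99


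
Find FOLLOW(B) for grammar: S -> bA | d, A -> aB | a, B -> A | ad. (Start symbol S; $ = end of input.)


$ ∈ FOLLOW(S). For each A -> αBβ: add FIRST(β)\{ε} to FOLLOW(B); if β nullable, add FOLLOW(A).
FOLLOW(B) = {$}


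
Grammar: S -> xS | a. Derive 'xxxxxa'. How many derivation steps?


Derivation: S => xS => xxS => xxxS => xxxxS => xxxxxS => xxxxxa
Steps: 6


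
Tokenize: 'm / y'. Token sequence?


Scan left to right, longest-match per lexeme
Tokens: ID(m), OP(/), ID(y)


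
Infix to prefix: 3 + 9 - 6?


left-to-right (same/higher precedence on left): tree is (- (+ 3 9) 6)
Prefix: - + 3 9 6


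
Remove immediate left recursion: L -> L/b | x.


Left-recursive alternatives: L/b; non-recursive: x
Introduce L': L -> xL', L' -> /bL' | ε


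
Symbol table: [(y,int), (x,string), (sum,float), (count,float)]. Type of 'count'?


Lookup 'count' → type float


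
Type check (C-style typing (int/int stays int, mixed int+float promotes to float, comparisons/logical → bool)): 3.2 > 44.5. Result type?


Operand types: float > float
Rule: comparison yields bool
Result type: bool


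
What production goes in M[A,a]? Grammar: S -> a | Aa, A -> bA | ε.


For [A, a]: ε is nullable and 'a' ∈ FOLLOW(A)
Entry: A -> ε


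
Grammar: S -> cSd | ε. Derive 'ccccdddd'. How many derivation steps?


Derivation: S => cSd => ccSdd => cccSddd => ccccSdddd => ccccdddd
Steps: 5


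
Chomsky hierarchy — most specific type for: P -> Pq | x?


Left-linear: every RHS is a terminal or one nonterminal followed by a terminal
Classification: Type 3 (Regular)


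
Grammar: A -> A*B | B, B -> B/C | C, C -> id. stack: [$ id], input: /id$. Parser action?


'id' on top is the handle for C -> id
Action: reduce (C -> id)


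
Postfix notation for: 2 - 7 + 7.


Left to right (same or higher precedence on left)
Postfix: 2 7 - 7 +


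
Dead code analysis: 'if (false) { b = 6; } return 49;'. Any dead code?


condition is constant false, so the whole block is unreachable
Dead: 'if (false) { b = 6; }'


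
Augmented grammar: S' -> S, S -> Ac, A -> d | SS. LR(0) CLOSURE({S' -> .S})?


Start: S' -> .S
For each item with dot before a nonterminal B, add B -> .γ for every B-production
Closure: [S' -> .S, S -> .Ac, A -> .d, A -> .SS]


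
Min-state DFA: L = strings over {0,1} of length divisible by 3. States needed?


Track length mod 3: states 0..2, accept at 0
Minimal DFA: 3 states


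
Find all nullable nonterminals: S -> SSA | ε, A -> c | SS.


A nonterminal is nullable iff some alternative derives ε (directly, or every symbol in it is nullable)
Nullable: {A, S}


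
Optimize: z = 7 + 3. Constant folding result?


7 + 3 = 10 at compile time
Optimized: z = 10


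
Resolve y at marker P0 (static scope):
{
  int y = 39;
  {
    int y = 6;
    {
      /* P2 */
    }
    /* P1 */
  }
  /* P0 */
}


y declared in the same block as P0
y = 39


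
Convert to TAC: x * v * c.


Break into single-operator statements:
t1 = x * v
t2 = t1 * c


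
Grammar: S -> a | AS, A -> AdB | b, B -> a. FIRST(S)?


Per alternative of S: FIRST(a) = {a}; FIRST(AS) = {b}
FIRST(S) = {a, b}


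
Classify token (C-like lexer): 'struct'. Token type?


Pattern: reserved word
Type: KEYWORD


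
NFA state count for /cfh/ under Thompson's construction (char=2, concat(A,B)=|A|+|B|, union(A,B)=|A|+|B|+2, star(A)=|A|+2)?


Syntax tree has 3 char leaf(s), 0 union(s), 0 star(s)
chars contribute 3×2 = 6; each union adds +2; each star adds +2
Total: 6 + 0 + 0 = 6 states


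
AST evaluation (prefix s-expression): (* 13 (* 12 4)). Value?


Evaluate inner: (* 12 4) = 48
Evaluate root: (* 13 48) = 624
Result: 624


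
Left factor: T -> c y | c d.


Common prefix: 'c'
Factored: T -> c T', T' -> y | d


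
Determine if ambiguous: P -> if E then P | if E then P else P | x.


dangling else: 'if E then if E then x else x' parses two ways
Ambiguous


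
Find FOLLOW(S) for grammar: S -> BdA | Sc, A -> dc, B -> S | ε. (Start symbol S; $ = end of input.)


$ ∈ FOLLOW(S). For each A -> αBβ: add FIRST(β)\{ε} to FOLLOW(B); if β nullable, add FOLLOW(A).
FOLLOW(S) = {$, c, d}


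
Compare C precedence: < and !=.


'<' is relational (level 7); '!=' is equality (level 6)
Higher level binds tighter
'<' has higher precedence than '!='


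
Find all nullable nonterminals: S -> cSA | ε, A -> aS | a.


A nonterminal is nullable iff some alternative derives ε (directly, or every symbol in it is nullable)
Nullable: {S}


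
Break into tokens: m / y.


Scan left to right, longest-match per lexeme
Tokens: ID(m), OP(/), ID(y)


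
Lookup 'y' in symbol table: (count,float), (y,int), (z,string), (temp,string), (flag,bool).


Lookup 'y' → type int


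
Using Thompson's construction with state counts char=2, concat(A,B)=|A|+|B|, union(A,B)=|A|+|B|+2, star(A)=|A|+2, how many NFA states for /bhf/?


Syntax tree has 3 char leaf(s), 0 union(s), 0 star(s)
chars contribute 3×2 = 6; each union adds +2; each star adds +2
Total: 6 + 0 + 0 = 6 states


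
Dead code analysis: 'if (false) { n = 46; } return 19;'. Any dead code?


condition is constant false, so the whole block is unreachable
Dead: 'if (false) { n = 46; }'


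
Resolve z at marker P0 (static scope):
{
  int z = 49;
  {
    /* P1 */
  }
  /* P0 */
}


z declared in the same block as P0
z = 49


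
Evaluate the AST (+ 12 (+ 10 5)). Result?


Evaluate inner: (+ 10 5) = 15
Evaluate root: (+ 12 15) = 27
Result: 27


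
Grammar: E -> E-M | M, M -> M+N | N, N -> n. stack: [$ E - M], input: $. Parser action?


handle 'E-M' on top; lookahead ∈ FOLLOW(E) = {-, $}
Action: reduce (E -> E-M)


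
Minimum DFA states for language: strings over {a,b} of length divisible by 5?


Track length mod 5: states 0..4, accept at 0
Minimal DFA: 5 states


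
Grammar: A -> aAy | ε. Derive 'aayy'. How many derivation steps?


Derivation: A => aAy => aaAyy => aayy
Steps: 3


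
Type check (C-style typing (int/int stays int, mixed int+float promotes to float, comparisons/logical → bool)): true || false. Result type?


Operand types: bool || bool
Rule: logical operators take bool operands and yield bool
Result type: bool


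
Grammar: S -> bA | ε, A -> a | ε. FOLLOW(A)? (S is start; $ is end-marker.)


$ ∈ FOLLOW(S). For each A -> αBβ: add FIRST(β)\{ε} to FOLLOW(B); if β nullable, add FOLLOW(A).
FOLLOW(A) = {$}


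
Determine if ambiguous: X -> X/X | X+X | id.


'id/id+id' has two parse trees (no precedence encoded between / and +)
Ambiguous


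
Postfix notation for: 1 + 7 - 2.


Left to right (same or higher precedence on left)
Postfix: 1 7 + 2 -


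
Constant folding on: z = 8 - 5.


8 - 5 = 3 at compile time
Optimized: z = 3


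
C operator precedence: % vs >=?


'%' is multiplicative (level 10); '>=' is relational (level 7)
Higher level binds tighter
'%' has higher precedence than '>='


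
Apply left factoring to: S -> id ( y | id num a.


Common prefix: 'id'
Factored: S -> id S', S' -> ( y | num a


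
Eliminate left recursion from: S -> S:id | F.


Left-recursive alternatives: S:id; non-recursive: F
Introduce S': S -> FS', S' -> :idS' | ε


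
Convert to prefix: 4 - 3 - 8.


left-to-right (same/higher precedence on left): tree is (- (- 4 3) 8)
Prefix: - - 4 3 8


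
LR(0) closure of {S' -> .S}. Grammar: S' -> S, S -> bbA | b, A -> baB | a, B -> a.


Start: S' -> .S
For each item with dot before a nonterminal B, add B -> .γ for every B-production
Closure: [S' -> .S, S -> .bbA, S -> .b]


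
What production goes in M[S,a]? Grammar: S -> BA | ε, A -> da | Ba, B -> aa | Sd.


For [S, a]: 'a' ∈ FIRST(BA)
Entry: S -> BA


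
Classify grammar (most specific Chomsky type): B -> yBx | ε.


Single nonterminal LHS, but y^n x^n is not regular
Classification: Type 2 (Context-Free)


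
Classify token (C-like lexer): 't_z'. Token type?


Pattern: letter/underscore followed by alphanumerics, not a keyword
Type: IDENTIFIER


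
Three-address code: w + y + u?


Break into single-operator statements:
t1 = w + y
t2 = t1 + u


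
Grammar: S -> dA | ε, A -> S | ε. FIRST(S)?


Per alternative of S: FIRST(dA) = {d}; FIRST(ε) = {ε}
FIRST(S) = {d, ε}


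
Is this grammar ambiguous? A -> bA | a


right-linear, alternatives start with distinct terminals 'b' vs 'a': unique leftmost derivation
Unambiguous


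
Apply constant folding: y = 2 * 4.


2 * 4 = 8 at compile time
Optimized: y = 8


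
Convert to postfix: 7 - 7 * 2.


* has higher precedence, evaluate 7*2 first
Postfix: 7 7 2 * -


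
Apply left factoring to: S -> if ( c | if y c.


Common prefix: 'if'
Factored: S -> if S', S' -> ( c | y c


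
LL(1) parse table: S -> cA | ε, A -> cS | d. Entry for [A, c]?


For [A, c]: 'c' ∈ FIRST(cS)
Entry: A -> cS


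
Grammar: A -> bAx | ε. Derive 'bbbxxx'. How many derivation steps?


Derivation: A => bAx => bbAxx => bbbAxxx => bbbxxx
Steps: 4


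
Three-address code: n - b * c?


Break into single-operator statements:
t1 = b * c
t2 = n - t1


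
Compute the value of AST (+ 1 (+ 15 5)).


Evaluate inner: (+ 15 5) = 20
Evaluate root: (+ 1 20) = 21
Result: 21


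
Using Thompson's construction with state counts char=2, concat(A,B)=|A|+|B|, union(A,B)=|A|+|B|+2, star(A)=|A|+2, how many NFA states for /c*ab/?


Syntax tree has 3 char leaf(s), 0 union(s), 1 star(s)
chars contribute 3×2 = 6; each union adds +2; each star adds +2
Total: 6 + 0 + 2 = 8 states


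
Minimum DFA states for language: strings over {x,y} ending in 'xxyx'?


Track the longest suffix of input matching a prefix of 'xxyx': 5 classes (prefixes of length 0..4)
Minimal DFA: 5 states


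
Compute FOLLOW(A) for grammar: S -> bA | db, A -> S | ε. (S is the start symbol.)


$ ∈ FOLLOW(S). For each A -> αBβ: add FIRST(β)\{ε} to FOLLOW(B); if β nullable, add FOLLOW(A).
FOLLOW(A) = {$}


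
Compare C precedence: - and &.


'-' is additive (level 9); '&' is bitwise AND (level 5)
Higher level binds tighter
'-' has higher precedence than '&'


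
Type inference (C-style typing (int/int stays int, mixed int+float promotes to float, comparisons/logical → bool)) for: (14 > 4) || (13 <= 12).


Operand types: bool || bool
Rule: logical operators take bool operands and yield bool
Result type: bool


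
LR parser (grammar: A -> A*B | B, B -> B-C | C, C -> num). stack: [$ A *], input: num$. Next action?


no handle ('A*' is not any RHS); shift 'num'
Action: shift


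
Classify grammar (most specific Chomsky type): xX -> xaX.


LHS has context (more than one symbol) and |LHS| ≤ |RHS|
Classification: Type 1 (Context-Sensitive)


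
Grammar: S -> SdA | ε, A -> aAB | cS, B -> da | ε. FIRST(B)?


Per alternative of B: FIRST(da) = {d}; FIRST(ε) = {ε}
FIRST(B) = {d, ε}


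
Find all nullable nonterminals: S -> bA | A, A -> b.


A nonterminal is nullable iff some alternative derives ε (directly, or every symbol in it is nullable)
Nullable: {}


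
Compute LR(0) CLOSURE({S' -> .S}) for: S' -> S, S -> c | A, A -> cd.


Start: S' -> .S
For each item with dot before a nonterminal B, add B -> .γ for every B-production
Closure: [S' -> .S, S -> .c, S -> .A, A -> .cd]


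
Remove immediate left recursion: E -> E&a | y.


Left-recursive alternatives: E&a; non-recursive: y
Introduce E': E -> yE', E' -> &aE' | ε


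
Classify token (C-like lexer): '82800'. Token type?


Pattern: digits only
Type: INTEGER_LITERAL


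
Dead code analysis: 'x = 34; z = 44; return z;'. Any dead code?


x is assigned but never read
Dead: 'x = 34'


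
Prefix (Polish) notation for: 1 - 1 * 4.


'*' binds tighter: tree is (- 1 (* 1 4))
Prefix: - 1 * 1 4


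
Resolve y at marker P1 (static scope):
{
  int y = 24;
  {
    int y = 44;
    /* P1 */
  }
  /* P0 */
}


y declared in the same block as P1
y = 44


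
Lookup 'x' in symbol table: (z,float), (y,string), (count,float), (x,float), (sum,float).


Lookup 'x' → type float


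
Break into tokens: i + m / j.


Scan left to right, longest-match per lexeme
Tokens: ID(i), OP(+), ID(m), OP(/), ID(j)


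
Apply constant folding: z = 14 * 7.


14 * 7 = 98 at compile time
Optimized: z = 98


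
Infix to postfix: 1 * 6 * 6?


Left to right (same or higher precedence on left)
Postfix: 1 6 * 6 *


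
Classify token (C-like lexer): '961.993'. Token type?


Pattern: digits with a decimal point
Type: FLOAT_LITERAL


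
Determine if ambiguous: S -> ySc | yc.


balanced y^n…c^n: each string has a unique parse
Unambiguous


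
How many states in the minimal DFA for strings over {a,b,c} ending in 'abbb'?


Track the longest suffix of input matching a prefix of 'abbb': 5 classes (prefixes of length 0..4)
Minimal DFA: 5 states


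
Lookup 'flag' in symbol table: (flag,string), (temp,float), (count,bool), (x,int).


Lookup 'flag' → type string


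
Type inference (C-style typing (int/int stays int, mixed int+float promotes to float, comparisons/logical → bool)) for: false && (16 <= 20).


Operand types: bool && bool
Rule: logical operators take bool operands and yield bool
Result type: bool


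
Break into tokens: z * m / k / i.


Scan left to right, longest-match per lexeme
Tokens: ID(z), OP(*), ID(m), OP(/), ID(k), OP(/), ID(i)


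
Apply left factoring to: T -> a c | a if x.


Common prefix: 'a'
Factored: T -> a T', T' -> c | if x


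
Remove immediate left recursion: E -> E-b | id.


Left-recursive alternatives: E-b; non-recursive: id
Introduce E': E -> idE', E' -> -bE' | ε


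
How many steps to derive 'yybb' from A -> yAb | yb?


Derivation: A => yAb => yybb
Steps: 2


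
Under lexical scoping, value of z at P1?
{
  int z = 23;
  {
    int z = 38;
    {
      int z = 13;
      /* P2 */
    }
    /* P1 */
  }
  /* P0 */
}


z declared in the same block as P1
z = 38


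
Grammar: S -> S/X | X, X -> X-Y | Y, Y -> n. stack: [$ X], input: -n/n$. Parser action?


shift '-' to continue X -> X-Y
Action: shift


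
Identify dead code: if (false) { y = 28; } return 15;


condition is constant false, so the whole block is unreachable
Dead: 'if (false) { y = 28; }'


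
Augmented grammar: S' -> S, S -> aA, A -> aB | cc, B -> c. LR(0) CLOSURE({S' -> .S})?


Start: S' -> .S
For each item with dot before a nonterminal B, add B -> .γ for every B-production
Closure: [S' -> .S, S -> .aA]


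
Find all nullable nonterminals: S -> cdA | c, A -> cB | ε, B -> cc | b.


A nonterminal is nullable iff some alternative derives ε (directly, or every symbol in it is nullable)
Nullable: {A}


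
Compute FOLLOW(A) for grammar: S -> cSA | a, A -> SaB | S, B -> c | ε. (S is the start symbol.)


$ ∈ FOLLOW(S). For each A -> αBβ: add FIRST(β)\{ε} to FOLLOW(B); if β nullable, add FOLLOW(A).
FOLLOW(A) = {$, a, c}


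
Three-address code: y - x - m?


Break into single-operator statements:
t1 = y - x
t2 = t1 - m


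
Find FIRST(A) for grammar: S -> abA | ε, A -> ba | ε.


Per alternative of A: FIRST(ba) = {b}; FIRST(ε) = {ε}
FIRST(A) = {b, ε}


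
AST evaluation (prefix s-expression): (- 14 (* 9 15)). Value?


Evaluate inner: (* 9 15) = 135
Evaluate root: (- 14 135) = -121
Result: -121


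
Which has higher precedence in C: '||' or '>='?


'>=' is relational (level 7); '||' is logical OR (level 1)
Higher level binds tighter
'>=' has higher precedence than '||'


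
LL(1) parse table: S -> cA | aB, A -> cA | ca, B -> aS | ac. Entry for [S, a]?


For [S, a]: 'a' ∈ FIRST(aB)
Entry: S -> aB


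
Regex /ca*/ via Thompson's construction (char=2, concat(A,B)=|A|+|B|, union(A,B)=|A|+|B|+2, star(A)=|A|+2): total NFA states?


Syntax tree has 2 char leaf(s), 0 union(s), 1 star(s)
chars contribute 2×2 = 4; each union adds +2; each star adds +2
Total: 4 + 0 + 2 = 6 states


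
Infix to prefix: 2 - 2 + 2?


left-to-right (same/higher precedence on left): tree is (+ (- 2 2) 2)
Prefix: + - 2 2 2


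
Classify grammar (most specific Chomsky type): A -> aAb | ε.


Single nonterminal LHS, but a^n b^n is not regular
Classification: Type 2 (Context-Free)


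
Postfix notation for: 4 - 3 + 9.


Left to right (same or higher precedence on left)
Postfix: 4 3 - 9 +


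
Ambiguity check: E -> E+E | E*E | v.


'v+v*v' has two parse trees (no precedence encoded between + and *)
Ambiguous


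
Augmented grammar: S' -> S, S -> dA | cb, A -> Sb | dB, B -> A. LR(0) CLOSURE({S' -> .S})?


Start: S' -> .S
For each item with dot before a nonterminal B, add B -> .γ for every B-production
Closure: [S' -> .S, S -> .dA, S -> .cb]


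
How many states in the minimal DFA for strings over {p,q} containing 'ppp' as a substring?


KMP-style automaton: 3 progress states + 1 absorbing accept = 4
Minimal DFA: 4 states


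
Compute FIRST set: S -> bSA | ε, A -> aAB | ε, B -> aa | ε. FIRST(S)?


Per alternative of S: FIRST(bSA) = {b}; FIRST(ε) = {ε}
FIRST(S) = {b, ε}


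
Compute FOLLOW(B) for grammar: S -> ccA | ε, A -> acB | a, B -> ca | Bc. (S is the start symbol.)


$ ∈ FOLLOW(S). For each A -> αBβ: add FIRST(β)\{ε} to FOLLOW(B); if β nullable, add FOLLOW(A).
FOLLOW(B) = {$, c}


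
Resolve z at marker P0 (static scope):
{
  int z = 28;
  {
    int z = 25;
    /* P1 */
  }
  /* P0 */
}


z declared in the same block as P0
z = 28


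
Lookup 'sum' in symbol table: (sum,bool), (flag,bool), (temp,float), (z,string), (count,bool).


Lookup 'sum' → type bool


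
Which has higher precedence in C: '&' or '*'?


'*' is multiplicative (level 10); '&' is bitwise AND (level 5)
Higher level binds tighter
'*' has higher precedence than '&'


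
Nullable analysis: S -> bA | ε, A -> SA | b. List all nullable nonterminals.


A nonterminal is nullable iff some alternative derives ε (directly, or every symbol in it is nullable)
Nullable: {S}


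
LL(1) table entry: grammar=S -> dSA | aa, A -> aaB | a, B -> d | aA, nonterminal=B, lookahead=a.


For [B, a]: 'a' ∈ FIRST(aA)
Entry: B -> aA


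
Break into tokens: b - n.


Scan left to right, longest-match per lexeme
Tokens: ID(b), OP(-), ID(n)


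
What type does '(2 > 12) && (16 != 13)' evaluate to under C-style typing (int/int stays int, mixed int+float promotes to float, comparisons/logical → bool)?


Operand types: bool && bool
Rule: logical operators take bool operands and yield bool
Result type: bool


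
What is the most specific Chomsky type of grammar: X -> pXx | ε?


Single nonterminal LHS, but p^n x^n is not regular
Classification: Type 2 (Context-Free)


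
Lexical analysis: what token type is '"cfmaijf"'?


Pattern: double-quoted sequence
Type: STRING_LITERAL


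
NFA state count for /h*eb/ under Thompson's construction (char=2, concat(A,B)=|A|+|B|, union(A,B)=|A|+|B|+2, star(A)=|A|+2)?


Syntax tree has 3 char leaf(s), 0 union(s), 1 star(s)
chars contribute 3×2 = 6; each union adds +2; each star adds +2
Total: 6 + 0 + 2 = 8 states


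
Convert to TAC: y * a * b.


Break into single-operator statements:
t1 = y * a
t2 = t1 * b


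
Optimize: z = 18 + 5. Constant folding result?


18 + 5 = 23 at compile time
Optimized: z = 23


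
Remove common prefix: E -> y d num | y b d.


Common prefix: 'y'
Factored: E -> y E', E' -> d num | b d


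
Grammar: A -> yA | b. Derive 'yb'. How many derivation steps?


Derivation: A => yA => yb
Steps: 2


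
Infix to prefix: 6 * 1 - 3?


left-to-right (same/higher precedence on left): tree is (- (* 6 1) 3)
Prefix: - * 6 1 3


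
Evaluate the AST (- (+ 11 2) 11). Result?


Evaluate inner: (+ 11 2) = 13
Evaluate root: (- 13 11) = 2
Result: 2


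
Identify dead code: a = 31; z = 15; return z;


a is assigned but never read
Dead: 'a = 31'


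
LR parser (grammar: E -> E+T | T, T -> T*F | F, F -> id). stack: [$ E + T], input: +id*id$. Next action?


handle 'E+T' on top; lookahead ∈ FOLLOW(E) = {+, $}
Action: reduce (E -> E+T)


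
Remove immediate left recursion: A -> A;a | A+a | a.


Left-recursive alternatives: A;a, A+a; non-recursive: a
Introduce A': A -> aA', A' -> ;aA' | +aA' | ε


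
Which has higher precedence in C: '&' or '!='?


'!=' is equality (level 6); '&' is bitwise AND (level 5)
Higher level binds tighter
'!=' has higher precedence than '&'


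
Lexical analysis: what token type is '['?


Pattern: delimiter/punctuation
Type: PUNCTUATION


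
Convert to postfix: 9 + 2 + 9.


Left to right (same or higher precedence on left)
Postfix: 9 2 + 9 +


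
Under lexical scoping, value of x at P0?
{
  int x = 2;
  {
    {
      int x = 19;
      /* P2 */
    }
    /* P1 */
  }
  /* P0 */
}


x declared in the same block as P0
x = 2


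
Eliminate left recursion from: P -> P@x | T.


Left-recursive alternatives: P@x; non-recursive: T
Introduce P': P -> TP', P' -> @xP' | ε


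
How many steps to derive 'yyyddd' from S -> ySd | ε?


Derivation: S => ySd => yySdd => yyySddd => yyyddd
Steps: 4


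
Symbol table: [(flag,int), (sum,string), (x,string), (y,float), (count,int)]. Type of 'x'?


Lookup 'x' → type string


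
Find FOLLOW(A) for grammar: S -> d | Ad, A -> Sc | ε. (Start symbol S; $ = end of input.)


$ ∈ FOLLOW(S). For each A -> αBβ: add FIRST(β)\{ε} to FOLLOW(B); if β nullable, add FOLLOW(A).
FOLLOW(A) = {d}


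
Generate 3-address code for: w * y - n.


Break into single-operator statements:
t1 = w * y
t2 = t1 - n


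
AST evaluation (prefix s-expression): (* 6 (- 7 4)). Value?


Evaluate inner: (- 7 4) = 3
Evaluate root: (* 6 3) = 18
Result: 18


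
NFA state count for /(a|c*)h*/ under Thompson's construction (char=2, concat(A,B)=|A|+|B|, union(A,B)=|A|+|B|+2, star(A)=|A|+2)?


Syntax tree has 3 char leaf(s), 1 union(s), 2 star(s)
chars contribute 3×2 = 6; each union adds +2; each star adds +2
Total: 6 + 2 + 4 = 12 states


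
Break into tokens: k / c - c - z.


Scan left to right, longest-match per lexeme
Tokens: ID(k), OP(/), ID(c), OP(-), ID(c), OP(-), ID(z)


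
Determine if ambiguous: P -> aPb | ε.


balanced a^n…b^n: each string has a unique parse
Unambiguous


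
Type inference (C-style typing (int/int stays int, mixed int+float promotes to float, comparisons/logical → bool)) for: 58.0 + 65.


Operand types: float + int
Rule: mixed int/float promotes to float; int/int stays int
Result type: float


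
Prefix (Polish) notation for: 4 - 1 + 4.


left-to-right (same/higher precedence on left): tree is (+ (- 4 1) 4)
Prefix: + - 4 1 4


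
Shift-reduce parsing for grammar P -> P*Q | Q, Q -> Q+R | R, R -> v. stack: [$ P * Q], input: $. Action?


handle 'P*Q' on top; lookahead ∈ FOLLOW(P) = {*, $}
Action: reduce (P -> P*Q)


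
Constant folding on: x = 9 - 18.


9 - 18 = -9 at compile time
Optimized: x = -9


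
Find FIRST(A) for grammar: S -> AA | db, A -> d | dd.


Per alternative of A: FIRST(d) = {d}; FIRST(dd) = {d}
FIRST(A) = {d}


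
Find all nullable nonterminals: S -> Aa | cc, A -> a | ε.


A nonterminal is nullable iff some alternative derives ε (directly, or every symbol in it is nullable)
Nullable: {A}


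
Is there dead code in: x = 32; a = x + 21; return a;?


x is read by a's definition; a is returned
No dead code


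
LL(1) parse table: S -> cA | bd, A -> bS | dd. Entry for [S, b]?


For [S, b]: 'b' ∈ FIRST(bd)
Entry: S -> bd


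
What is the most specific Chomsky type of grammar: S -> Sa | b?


Left-linear: every RHS is a terminal or one nonterminal followed by a terminal
Classification: Type 3 (Regular)


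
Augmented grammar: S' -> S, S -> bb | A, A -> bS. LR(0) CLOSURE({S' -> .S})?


Start: S' -> .S
For each item with dot before a nonterminal B, add B -> .γ for every B-production
Closure: [S' -> .S, S -> .bb, S -> .A, A -> .bS]


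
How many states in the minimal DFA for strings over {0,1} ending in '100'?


Track the longest suffix of input matching a prefix of '100': 4 classes (prefixes of length 0..3)
Minimal DFA: 4 states


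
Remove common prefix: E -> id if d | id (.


Common prefix: 'id'
Factored: E -> id E', E' -> if d | (


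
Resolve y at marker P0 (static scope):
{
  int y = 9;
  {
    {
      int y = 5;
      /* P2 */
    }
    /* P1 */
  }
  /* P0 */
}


y declared in the same block as P0
y = 9
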